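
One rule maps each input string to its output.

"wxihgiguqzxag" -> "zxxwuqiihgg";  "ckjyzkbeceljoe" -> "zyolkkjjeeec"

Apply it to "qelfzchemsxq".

In each case the input is transformed by: sort the characters into reverse alphabetical order, then delete the last 2 characters.
Working it through for "qelfzchemsxq": intermediate "zxsqqmlhfeec", final "zxsqqmlhfe".

zxsqqmlhfe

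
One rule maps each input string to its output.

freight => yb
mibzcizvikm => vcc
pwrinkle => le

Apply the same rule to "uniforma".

cl

Looking at the pairs, the operation is to shift every letter 6 places backward in the alphabet (wrapping around), then keep one character in every 3, starting at position 3 (positions 3rd, 6th, 9th, ...).
"uniforma" → "ohczilgu" → "cl".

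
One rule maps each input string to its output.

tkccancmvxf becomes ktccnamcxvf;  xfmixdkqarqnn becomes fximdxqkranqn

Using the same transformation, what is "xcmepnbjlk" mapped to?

cxemnpjbkl

In each case the input is transformed by: swap each adjacent pair of characters (1↔2, 3↔4, ...).
For "xcmepnbjlk" the result is "cxemnpjbkl".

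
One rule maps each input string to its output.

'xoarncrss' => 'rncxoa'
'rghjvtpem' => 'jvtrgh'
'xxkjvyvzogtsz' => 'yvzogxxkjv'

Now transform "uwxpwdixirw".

wdixuwxp

Rule — delete the last 3 characters, then swap the front and back halves of the string.
For "uwxpwdixirw" the result is "wdixuwxp".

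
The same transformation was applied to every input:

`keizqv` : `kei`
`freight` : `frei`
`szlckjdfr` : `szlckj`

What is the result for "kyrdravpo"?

The pattern: delete the last 3 characters.
On "kyrdravpo" that produces "kyrdra".

kyrdra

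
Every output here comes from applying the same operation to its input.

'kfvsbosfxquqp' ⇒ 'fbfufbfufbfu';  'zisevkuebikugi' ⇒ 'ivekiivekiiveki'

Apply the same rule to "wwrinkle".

wnewnewne

The transformation: keep one character in every 3, starting at position 2 (positions 2nd, 5th, 8th, ...), then write the whole string 3 times in a row.
For "wwrinkle", step one produces "wne"; step two turns that into "wnewnewne".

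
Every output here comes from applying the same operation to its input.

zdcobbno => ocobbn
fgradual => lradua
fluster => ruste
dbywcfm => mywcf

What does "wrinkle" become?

einkl

In each case the input is transformed by: delete the first 2 characters, then move the last character to the front.
Working it through for "wrinkle": intermediate "inkle", final "einkl".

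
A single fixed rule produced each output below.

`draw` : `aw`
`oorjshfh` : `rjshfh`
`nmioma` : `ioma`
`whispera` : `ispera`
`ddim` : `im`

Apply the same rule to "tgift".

ift

The transformation: delete the first 2 characters.
Applying that to "tgift" gives "ift".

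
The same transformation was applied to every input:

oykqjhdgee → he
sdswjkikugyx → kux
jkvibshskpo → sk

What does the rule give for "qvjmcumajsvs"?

ujs

The pattern: delete the first 3 characters, then keep one character in every 3, starting at position 3 (positions 3rd, 6th, 9th, ...).
On "qvjmcumajsvs": the first step gives "mcumajsvs", and the second then gives "ujs".
(Check on "jkvibshskpo": → "ibshskpo" → "sk" ✓)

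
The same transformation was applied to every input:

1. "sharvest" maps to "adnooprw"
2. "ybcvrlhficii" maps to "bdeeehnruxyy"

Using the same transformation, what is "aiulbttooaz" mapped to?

In each case the input is transformed by: shift every letter 4 places backward in the alphabet (wrapping around), then sort the characters into alphabetical order.
Starting from "aiulbttooaz": after the first operation, "weqhxppkkwv"; after the second, "ehkkppqvwwx".

ehkkppqvwwx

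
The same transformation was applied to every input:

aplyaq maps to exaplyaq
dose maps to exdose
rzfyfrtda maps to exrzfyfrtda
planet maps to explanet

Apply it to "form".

exform

Rule — prepend "ex".
So "form" becomes "exform".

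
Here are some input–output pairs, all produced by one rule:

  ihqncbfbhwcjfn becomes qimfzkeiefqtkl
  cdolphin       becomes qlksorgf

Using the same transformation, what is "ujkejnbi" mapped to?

In each case the input is transformed by: reverse the string, then shift every letter 3 places forward in the alphabet (wrapping around).
"ujkejnbi" → "leqmhnmx".

leqmhnmx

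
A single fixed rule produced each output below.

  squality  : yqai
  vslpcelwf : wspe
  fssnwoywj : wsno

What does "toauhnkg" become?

goun

Each output is the input with this applied: keep every other character starting from the second (positions 2nd, 4th, 6th, ...), then move the last character to the front.
Applying both steps to "toauhnkg": "oung", then "goun".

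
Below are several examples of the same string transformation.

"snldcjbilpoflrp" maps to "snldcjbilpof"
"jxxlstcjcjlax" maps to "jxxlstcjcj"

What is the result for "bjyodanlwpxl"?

What's happening: delete the last 3 characters.
Applying that to "bjyodanlwpxl" gives "bjyodanlw".

bjyodanlw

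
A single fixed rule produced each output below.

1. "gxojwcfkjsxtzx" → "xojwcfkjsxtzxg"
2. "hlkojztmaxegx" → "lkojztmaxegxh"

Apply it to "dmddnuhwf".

The transformation: move the first character to the end.
So "dmddnuhwf" becomes "mddnuhwfd".

mddnuhwfd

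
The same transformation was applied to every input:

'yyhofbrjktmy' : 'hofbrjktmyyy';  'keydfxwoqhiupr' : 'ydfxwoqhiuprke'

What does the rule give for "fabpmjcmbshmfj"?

Rule — move the first 2 characters to the end (rotate left by 2).
So "fabpmjcmbshmfj" becomes "bpmjcmbshmfjfa".

bpmjcmbshmfjfa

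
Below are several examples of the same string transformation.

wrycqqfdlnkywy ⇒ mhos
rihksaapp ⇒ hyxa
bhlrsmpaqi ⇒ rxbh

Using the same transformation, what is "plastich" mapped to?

fbqi

What's happening: shift every letter 10 places backward in the alphabet (wrapping around), then keep only the first 4 characters.
Starting from "plastich": after the first operation, "fbqijysx"; after the second, "fbqi".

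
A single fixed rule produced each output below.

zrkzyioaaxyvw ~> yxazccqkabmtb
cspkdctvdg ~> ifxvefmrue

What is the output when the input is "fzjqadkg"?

Rule — reverse the string, then shift every letter 2 places forward in the alphabet (wrapping around).
For "fzjqadkg", step one produces "gkdaqjzf"; step two turns that into "imfcslbh".

imfcslbh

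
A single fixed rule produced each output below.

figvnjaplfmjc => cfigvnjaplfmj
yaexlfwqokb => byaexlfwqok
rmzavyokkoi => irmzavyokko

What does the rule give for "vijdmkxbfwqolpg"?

gvijdmkxbfwqolp

In each case the input is transformed by: move the last character to the front.
So "vijdmkxbfwqolpg" becomes "gvijdmkxbfwqolp".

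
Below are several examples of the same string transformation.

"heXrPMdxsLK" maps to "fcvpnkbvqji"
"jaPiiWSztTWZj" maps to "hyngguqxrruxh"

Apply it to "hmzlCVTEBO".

fkxjatrczm

Each output is the input with this applied: shift every letter 2 places backward in the alphabet (wrapping around), then convert every letter to lowercase.
Applying that to "hmzlCVTEBO" gives "fkxjatrczm".
(Check on "heXrPMdxsLK": → "fcVpNKbvqJI" → "fcvpnkbvqji" ✓)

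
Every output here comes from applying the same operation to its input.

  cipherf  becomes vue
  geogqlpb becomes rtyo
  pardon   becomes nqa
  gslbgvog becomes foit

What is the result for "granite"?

Each output is the input with this applied: keep every other character starting from the second (positions 2nd, 4th, 6th, ...), then shift every letter 13 places forward in the alphabet (wrapping around) — i.e. ROT13.
Working it through for "granite": intermediate "rnt", final "eag".

eag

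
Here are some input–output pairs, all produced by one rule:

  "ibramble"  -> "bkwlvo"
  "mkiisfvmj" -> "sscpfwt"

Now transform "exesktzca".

ocudjmk

In each case the input is transformed by: delete the first 2 characters, then shift every letter 10 places forward in the alphabet (wrapping around).
Starting from "exesktzca": after the first operation, "esktzca"; after the second, "ocudjmk".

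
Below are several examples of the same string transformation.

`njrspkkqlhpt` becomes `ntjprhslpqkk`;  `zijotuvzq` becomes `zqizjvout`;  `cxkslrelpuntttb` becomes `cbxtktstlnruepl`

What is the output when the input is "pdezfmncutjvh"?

phdvejztfumcn

The pattern: take characters alternately from the front and the back (1st, last, 2nd, 2nd-last, ...).
"pdezfmncutjvh" → "phdvejztfumcn".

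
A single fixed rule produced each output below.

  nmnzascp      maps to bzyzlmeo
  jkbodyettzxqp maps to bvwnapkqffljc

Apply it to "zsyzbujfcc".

oleklngvro

The rule is to shift every letter 12 places forward in the alphabet (wrapping around), then move the last character to the front.
For "zsyzbujfcc", step one produces "leklngvroo"; step two turns that into "oleklngvro".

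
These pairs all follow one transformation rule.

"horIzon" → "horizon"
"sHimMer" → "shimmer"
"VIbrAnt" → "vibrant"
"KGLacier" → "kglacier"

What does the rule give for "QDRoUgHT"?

qdrought

The pattern: convert every letter to lowercase.
For "QDRoUgHT" the result is "qdrought".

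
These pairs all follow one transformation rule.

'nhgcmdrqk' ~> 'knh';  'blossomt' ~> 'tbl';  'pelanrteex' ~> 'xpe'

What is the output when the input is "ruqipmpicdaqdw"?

wru

Rule — move the last character to the front, then keep only the first 3 characters.
Starting from "ruqipmpicdaqdw": after the first operation, "wruqipmpicdaqd"; after the second, "wru".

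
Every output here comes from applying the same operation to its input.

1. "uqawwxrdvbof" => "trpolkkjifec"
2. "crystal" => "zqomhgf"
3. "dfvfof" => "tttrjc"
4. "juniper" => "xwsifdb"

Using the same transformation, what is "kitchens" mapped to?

ywvsqhgb

What's happening: shift every letter 12 places backward in the alphabet (wrapping around), then sort the characters into reverse alphabetical order.
For "kitchens", step one produces "ywhqvsbg"; step two turns that into "ywvsqhgb".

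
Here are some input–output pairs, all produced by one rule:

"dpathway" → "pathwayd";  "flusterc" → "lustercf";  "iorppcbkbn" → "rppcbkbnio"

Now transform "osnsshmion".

The rule is to move the last 3 characters to the front (rotate right by 3), then swap the front and back halves of the string.
Applying both steps to "osnsshmion": "ionosnsshm", then "nsshmionos".
(Check on "iorppcbkbn": → "kbniorppcb" → "rppcbkbnio" ✓)

nsshmionos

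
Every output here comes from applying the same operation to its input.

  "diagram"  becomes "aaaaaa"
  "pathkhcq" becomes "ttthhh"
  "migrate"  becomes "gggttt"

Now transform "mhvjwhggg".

vvvhhhggg

What's happening: keep one character in every 3, starting at position 3 (positions 3rd, 6th, 9th, ...), then repeat every character 3 times.
Applying both steps to "mhvjwhggg": "vhg", then "vvvhhhggg".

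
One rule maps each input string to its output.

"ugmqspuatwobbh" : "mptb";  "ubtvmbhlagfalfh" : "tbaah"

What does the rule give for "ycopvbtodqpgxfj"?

Looking at the pairs, the operation is to keep one character in every 3, starting at position 3 (positions 3rd, 6th, 9th, ...).
"ycopvbtodqpgxfj" → "obdgj".

obdgj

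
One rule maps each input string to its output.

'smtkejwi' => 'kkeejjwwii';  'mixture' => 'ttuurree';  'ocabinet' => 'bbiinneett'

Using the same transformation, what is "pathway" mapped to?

Looking at the pairs, the operation is to delete the first 3 characters, then double every character.
On "pathway": the first step gives "hway", and the second then gives "hhwwaayy".
(Check on "smtkejwi": → "kejwi" → "kkeejjwwii" ✓)

hhwwaayy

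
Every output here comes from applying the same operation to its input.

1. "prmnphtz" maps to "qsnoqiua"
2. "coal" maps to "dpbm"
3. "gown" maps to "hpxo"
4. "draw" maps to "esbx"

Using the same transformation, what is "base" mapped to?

Each output is the input with this applied: shift every letter 1 place forward in the alphabet (wrapping around).
Applying that to "base" gives "cbtf".

cbtf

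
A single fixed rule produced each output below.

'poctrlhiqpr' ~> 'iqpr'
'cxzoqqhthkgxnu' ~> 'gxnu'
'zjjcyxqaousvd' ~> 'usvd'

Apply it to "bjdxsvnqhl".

In each case the input is transformed by: keep only the last 4 characters.
Doing the same to "bjdxsvnqhl": "nqhl".

nqhl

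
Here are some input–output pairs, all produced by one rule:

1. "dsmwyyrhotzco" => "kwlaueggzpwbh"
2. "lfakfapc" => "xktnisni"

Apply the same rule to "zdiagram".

In each case the input is transformed by: move the last 2 characters to the front (rotate right by 2), then shift every letter 8 places forward in the alphabet (wrapping around).
On "zdiagram": the first step gives "amzdiagr", and the second then gives "iuhlqioz".

iuhlqioz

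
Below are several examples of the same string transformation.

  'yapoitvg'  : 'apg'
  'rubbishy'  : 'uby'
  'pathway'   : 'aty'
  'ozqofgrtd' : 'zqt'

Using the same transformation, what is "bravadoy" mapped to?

ray

What's happening: swap each adjacent pair of characters (1↔2, 3↔4, ...), then keep one character in every 3, starting at position 1 (positions 1st, 4th, 7th, ...).
Working it through for "bravadoy": intermediate "rbvadayo", final "ray".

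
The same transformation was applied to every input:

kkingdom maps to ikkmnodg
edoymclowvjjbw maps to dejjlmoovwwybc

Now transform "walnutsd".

lnstuwad

The pattern: sort the characters into alphabetical order, then move the first 2 characters to the end (rotate left by 2).
Applying both steps to "walnutsd": "adlnstuw", then "lnstuwad".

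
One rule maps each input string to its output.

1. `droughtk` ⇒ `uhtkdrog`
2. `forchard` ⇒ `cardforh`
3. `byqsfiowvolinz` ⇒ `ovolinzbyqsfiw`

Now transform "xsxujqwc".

The pattern: swap the front and back halves of the string, then swap the first and last characters.
On "xsxujqwc": the first step gives "jqwcxsxu", and the second then gives "uqwcxsxj".

uqwcxsxj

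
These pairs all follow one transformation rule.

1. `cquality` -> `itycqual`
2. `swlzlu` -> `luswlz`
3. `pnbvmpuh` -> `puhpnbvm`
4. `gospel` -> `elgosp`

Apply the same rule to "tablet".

ettabl

What's happening: move the first character to the end, then swap the front and back halves of the string.
"tablet" → "ablett" → "ettabl".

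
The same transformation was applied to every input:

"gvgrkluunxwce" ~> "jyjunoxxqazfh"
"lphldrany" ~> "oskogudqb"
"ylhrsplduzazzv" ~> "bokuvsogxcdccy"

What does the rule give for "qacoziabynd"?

The rule is to shift every letter 3 places forward in the alphabet (wrapping around).
"qacoziabynd" → "tdfrcldebqg".

tdfrcldebqg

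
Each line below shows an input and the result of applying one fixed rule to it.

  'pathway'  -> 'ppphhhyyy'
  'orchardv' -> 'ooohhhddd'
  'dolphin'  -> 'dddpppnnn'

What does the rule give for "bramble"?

Each output is the input with this applied: keep one character in every 3, starting at position 1 (positions 1st, 4th, 7th, ...), then repeat every character 3 times.
Doing the same to "bramble": "bbbmmmeee".
(Check on "dolphin": → "dpn" → "dddpppnnn" ✓)

bbbmmmeee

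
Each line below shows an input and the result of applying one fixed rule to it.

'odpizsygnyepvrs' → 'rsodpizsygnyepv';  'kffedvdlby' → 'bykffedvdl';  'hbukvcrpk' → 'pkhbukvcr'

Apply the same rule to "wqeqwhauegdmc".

mcwqeqwhauegd

What's happening: move the last 2 characters to the front (rotate right by 2).
Applying that to "wqeqwhauegdmc" gives "mcwqeqwhauegd".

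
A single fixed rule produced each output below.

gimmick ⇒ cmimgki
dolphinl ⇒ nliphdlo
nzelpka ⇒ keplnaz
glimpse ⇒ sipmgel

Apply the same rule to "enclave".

The transformation: take characters alternately from the front and the back (1st, last, 2nd, 2nd-last, ...), then move the first 3 characters to the end (rotate left by 3).
So "enclave" becomes "vcaleen".

vcaleen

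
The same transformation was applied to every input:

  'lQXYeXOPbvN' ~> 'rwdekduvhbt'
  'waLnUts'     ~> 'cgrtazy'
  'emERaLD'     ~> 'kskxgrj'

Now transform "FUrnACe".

The pattern: shift every letter 6 places forward in the alphabet (wrapping around), then convert every letter to lowercase.
Starting from "FUrnACe": after the first operation, "LAxtGIk"; after the second, "laxtgik".

laxtgik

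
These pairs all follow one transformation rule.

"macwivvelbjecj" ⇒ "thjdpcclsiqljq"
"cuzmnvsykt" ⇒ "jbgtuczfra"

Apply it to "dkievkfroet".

krplcrmyvla

Rule — shift every letter 7 places forward in the alphabet (wrapping around).
Doing the same to "dkievkfroet": "krplcrmyvla".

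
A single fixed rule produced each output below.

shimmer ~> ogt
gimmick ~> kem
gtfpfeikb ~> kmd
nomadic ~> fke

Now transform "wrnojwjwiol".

kqn

The rule is to shift every letter 2 places forward in the alphabet (wrapping around), then keep only the last 3 characters.
On "wrnojwjwiol": the first step gives "ytpqlylykqn", and the second then gives "kqn".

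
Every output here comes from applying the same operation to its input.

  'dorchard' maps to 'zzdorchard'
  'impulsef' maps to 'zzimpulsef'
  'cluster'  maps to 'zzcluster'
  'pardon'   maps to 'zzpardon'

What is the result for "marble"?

zzmarble

What's happening: prepend "zz".
So "marble" becomes "zzmarble".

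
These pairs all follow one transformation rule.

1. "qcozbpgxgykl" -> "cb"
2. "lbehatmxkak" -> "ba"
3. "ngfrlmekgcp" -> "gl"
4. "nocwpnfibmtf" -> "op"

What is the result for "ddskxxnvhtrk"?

The rule is to keep one character in every 3, starting at position 2 (positions 2nd, 5th, 8th, ...), then delete the last 2 characters.
Applying both steps to "ddskxxnvhtrk": "dxvr", then "dx".

dx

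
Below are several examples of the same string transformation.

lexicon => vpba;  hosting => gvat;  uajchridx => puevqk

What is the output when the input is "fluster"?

What's happening: shift every letter 13 places forward in the alphabet (wrapping around) — i.e. ROT13, then delete the first 3 characters.
On "fluster": the first step gives "syhfgre", and the second then gives "fgre".

fgre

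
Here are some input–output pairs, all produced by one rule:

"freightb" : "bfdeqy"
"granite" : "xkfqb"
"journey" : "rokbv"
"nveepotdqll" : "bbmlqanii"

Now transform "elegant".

In each case the input is transformed by: delete the first 2 characters, then shift every letter 3 places backward in the alphabet (wrapping around).
Starting from "elegant": after the first operation, "egant"; after the second, "bdxkq".
(Check on "nveepotdqll": → "eepotdqll" → "bbmlqanii" ✓)

bdxkq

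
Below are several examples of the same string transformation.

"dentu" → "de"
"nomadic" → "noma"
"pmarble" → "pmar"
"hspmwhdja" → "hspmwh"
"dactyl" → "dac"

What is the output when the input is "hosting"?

host

The transformation: delete the last 3 characters.
Doing the same to "hosting": "host".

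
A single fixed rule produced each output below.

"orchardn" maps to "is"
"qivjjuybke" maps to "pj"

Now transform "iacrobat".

fy

What's happening: shift every letter 5 places forward in the alphabet (wrapping around), then keep only the last 2 characters.
Doing the same to "iacrobat": "fy".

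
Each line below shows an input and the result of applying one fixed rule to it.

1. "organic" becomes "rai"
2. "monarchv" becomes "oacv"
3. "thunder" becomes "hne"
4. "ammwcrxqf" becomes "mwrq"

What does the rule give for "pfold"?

Looking at the pairs, the operation is to keep every other character starting from the second (positions 2nd, 4th, 6th, ...).
So "pfold" becomes "fl".

fl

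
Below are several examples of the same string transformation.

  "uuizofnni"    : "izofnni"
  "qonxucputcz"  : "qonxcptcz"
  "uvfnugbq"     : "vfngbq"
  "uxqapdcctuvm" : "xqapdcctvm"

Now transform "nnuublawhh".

What's happening: remove every "u".
For "nnuublawhh" the result is "nnblawhh".

nnblawhh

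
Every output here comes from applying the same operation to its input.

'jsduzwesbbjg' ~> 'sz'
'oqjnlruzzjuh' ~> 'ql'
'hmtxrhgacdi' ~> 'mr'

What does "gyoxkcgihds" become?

In each case the input is transformed by: keep one character in every 3, starting at position 2 (positions 2nd, 5th, 8th, ...), then keep only the first 2 characters.
For "gyoxkcgihds", step one produces "ykis"; step two turns that into "yk".

yk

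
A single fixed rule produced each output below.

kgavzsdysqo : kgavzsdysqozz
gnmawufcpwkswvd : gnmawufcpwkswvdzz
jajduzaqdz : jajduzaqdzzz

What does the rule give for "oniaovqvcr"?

oniaovqvcrzz

The transformation: append "zz".
"oniaovqvcr" → "oniaovqvcrzz".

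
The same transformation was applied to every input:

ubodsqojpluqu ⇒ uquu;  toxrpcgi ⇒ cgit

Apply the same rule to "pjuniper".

perp

The pattern: move the first character to the end, then keep only the last 4 characters.
Starting from "pjuniper": after the first operation, "juniperp"; after the second, "perp".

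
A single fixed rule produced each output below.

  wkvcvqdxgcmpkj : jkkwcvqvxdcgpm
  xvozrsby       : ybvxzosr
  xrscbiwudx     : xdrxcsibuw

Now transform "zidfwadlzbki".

What's happening: move the last 2 characters to the front (rotate right by 2), then swap each adjacent pair of characters (1↔2, 3↔4, ...).
On "zidfwadlzbki" that produces "ikizfdawldbz".

ikizfdawldbz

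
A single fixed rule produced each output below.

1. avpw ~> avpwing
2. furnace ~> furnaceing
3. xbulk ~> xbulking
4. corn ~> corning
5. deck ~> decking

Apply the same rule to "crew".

crewing

The transformation: append "ing".
Applying that to "crew" gives "crewing".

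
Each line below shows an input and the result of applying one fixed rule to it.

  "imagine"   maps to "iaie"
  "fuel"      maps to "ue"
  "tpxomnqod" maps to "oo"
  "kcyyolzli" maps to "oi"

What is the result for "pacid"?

In each case the input is transformed by: keep only the vowels.
Applying that to "pacid" gives "ai".

ai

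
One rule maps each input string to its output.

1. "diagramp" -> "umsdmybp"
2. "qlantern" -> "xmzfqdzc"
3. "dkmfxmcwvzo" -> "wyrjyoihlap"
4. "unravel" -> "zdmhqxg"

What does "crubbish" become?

Each output is the input with this applied: shift every letter 12 places forward in the alphabet (wrapping around), then move the first character to the end.
Applying both steps to "crubbish": "odgnnuet", then "dgnnueto".

dgnnueto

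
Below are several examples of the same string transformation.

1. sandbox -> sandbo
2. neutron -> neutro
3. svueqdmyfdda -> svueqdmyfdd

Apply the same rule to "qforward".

qforwar

In each case the input is transformed by: delete the last character.
Doing the same to "qforward": "qforwar".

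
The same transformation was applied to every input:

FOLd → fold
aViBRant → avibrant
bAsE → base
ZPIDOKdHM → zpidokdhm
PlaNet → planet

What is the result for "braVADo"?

The rule is to convert every letter to lowercase.
So "braVADo" becomes "bravado".

bravado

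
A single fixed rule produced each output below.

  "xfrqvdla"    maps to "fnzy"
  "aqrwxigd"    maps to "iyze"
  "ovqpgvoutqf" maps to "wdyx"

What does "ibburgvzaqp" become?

qjjc

Rule — shift every letter 8 places forward in the alphabet (wrapping around), then keep only the first 4 characters.
So "ibburgvzaqp" becomes "qjjc".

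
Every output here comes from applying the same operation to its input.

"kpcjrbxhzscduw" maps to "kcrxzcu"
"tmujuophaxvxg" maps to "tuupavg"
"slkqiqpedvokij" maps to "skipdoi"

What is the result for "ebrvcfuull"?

In each case the input is transformed by: keep every other character starting from the first (positions 1st, 3rd, 5th, ...).
On "ebrvcfuull" that produces "ercul".

ercul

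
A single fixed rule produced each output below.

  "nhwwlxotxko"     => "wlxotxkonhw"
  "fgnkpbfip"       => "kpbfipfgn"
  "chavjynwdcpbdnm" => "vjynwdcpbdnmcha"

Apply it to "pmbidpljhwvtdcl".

idpljhwvtdclpmb

The rule is to move the first 3 characters to the end (rotate left by 3).
"pmbidpljhwvtdcl" → "idpljhwvtdclpmb".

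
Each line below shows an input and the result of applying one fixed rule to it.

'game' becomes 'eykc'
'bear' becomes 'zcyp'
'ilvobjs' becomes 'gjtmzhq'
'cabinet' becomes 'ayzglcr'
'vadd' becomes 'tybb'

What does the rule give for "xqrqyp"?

vopown

Looking at the pairs, the operation is to shift every letter 2 places backward in the alphabet (wrapping around).
Applying that to "xqrqyp" gives "vopown".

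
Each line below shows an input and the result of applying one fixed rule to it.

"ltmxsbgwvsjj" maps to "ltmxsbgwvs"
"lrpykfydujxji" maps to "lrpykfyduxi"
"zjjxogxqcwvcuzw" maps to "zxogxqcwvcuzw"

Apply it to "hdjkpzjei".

The pattern: remove every "j".
Applying that to "hdjkpzjei" gives "hdkpzei".

hdkpzei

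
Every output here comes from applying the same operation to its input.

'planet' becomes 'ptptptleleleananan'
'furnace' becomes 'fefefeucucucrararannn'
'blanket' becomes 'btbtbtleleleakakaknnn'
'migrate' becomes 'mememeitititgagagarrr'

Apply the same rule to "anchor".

arararnononochchch

Each output is the input with this applied: repeat every character 3 times, then take characters alternately from the front and the back (1st, last, 2nd, 2nd-last, ...).
"anchor" → "arararnononochchch".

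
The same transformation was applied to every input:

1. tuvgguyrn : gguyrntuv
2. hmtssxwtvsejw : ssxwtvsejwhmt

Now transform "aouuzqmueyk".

The transformation: move the first 3 characters to the end (rotate left by 3).
Doing the same to "aouuzqmueyk": "uzqmueykaou".

uzqmueykaou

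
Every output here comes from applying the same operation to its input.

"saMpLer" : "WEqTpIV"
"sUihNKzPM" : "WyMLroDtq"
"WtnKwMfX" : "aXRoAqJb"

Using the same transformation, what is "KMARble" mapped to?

The pattern: shift every letter 4 places forward in the alphabet (wrapping around), then flip the case of every letter.
Applying both steps to "KMARble": "OQEVfpi", then "oqevFPI".

oqevFPI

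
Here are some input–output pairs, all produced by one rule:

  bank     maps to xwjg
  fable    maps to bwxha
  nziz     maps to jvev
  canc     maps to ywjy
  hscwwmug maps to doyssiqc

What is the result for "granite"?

cnwjepa

The transformation: shift every letter 4 places backward in the alphabet (wrapping around).
"granite" → "cnwjepa".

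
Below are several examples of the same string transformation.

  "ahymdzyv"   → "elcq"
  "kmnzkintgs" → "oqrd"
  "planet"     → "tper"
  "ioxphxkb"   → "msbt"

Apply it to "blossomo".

The pattern: shift every letter 4 places forward in the alphabet (wrapping around), then keep only the first 4 characters.
Applying both steps to "blossomo": "fpswwsqs", then "fpsw".

fpsw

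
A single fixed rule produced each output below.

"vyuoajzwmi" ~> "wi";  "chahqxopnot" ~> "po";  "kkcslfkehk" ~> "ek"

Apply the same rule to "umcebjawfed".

In each case the input is transformed by: keep every other character starting from the second (positions 2nd, 4th, 6th, ...), then delete the first 3 characters.
Doing the same to "umcebjawfed": "we".
(Check on "kkcslfkehk": → "ksfek" → "ek" ✓)

we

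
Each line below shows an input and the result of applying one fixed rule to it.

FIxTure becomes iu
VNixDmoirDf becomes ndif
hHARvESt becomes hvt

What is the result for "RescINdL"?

What's happening: keep one character in every 3, starting at position 2 (positions 2nd, 5th, 8th, ...), then convert every letter to lowercase.
Applying both steps to "RescINdL": "eIL", then "eil".

eil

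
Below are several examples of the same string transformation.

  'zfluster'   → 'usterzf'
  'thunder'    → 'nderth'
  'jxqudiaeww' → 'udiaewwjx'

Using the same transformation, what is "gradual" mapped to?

Rule — move the first 3 characters to the end (rotate left by 3), then delete the last character.
"gradual" → "dualgra" → "dualgr".

dualgr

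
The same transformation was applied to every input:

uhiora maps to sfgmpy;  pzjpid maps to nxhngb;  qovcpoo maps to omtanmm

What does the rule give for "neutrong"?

Each output is the input with this applied: shift every letter 2 places backward in the alphabet (wrapping around).
On "neutrong" that produces "lcsrpmle".

lcsrpmle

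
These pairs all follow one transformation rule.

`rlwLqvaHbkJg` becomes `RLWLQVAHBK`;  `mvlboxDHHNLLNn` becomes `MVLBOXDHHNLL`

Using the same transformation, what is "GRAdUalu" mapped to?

GRADUA

The transformation: delete the last 2 characters, then convert every letter to uppercase.
For "GRAdUalu", step one produces "GRAdUa"; step two turns that into "GRADUA".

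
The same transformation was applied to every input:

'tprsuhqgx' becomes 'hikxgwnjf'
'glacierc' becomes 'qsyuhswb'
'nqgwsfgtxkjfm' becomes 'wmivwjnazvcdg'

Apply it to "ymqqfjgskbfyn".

ggvzwiarvodoc

Looking at the pairs, the operation is to shift every letter 10 places backward in the alphabet (wrapping around), then move the first 2 characters to the end (rotate left by 2).
So "ymqqfjgskbfyn" becomes "ggvzwiarvodoc".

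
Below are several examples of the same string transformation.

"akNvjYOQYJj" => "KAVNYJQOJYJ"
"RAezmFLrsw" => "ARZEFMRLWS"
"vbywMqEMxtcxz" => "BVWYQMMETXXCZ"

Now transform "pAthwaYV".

APHTAWVY

Rule — swap each adjacent pair of characters (1↔2, 3↔4, ...), then convert every letter to uppercase.
Working it through for "pAthwaYV": intermediate "AphtawVY", final "APHTAWVY".
(Check on "RAezmFLrsw": → "ARzeFmrLws" → "ARZEFMRLWS" ✓)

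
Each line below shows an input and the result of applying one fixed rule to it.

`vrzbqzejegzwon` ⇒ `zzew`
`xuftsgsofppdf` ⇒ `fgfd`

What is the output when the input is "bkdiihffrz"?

What's happening: keep one character in every 3, starting at position 3 (positions 3rd, 6th, 9th, ...).
For "bkdiihffrz" the result is "dhr".

dhr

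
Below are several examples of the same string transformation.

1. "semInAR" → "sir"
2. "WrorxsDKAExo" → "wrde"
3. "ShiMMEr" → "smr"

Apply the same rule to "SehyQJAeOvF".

syav

In each case the input is transformed by: keep one character in every 3, starting at position 1 (positions 1st, 4th, 7th, ...), then convert every letter to lowercase.
Starting from "SehyQJAeOvF": after the first operation, "SyAv"; after the second, "syav".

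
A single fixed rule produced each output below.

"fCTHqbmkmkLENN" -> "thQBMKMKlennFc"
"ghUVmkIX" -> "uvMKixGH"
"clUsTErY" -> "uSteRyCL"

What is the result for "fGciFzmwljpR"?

CIfZMWLJPrFg

The transformation: move the first 2 characters to the end (rotate left by 2), then flip the case of every letter.
On "fGciFzmwljpR": the first step gives "ciFzmwljpRfG", and the second then gives "CIfZMWLJPrFg".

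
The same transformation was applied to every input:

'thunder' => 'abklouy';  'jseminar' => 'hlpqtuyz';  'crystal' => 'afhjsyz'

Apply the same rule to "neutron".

abluuvy

In each case the input is transformed by: shift every letter 7 places forward in the alphabet (wrapping around), then sort the characters into alphabetical order.
Applying that to "neutron" gives "abluuvy".
(Check on "crystal": → "jyfzahs" → "afhjsyz" ✓)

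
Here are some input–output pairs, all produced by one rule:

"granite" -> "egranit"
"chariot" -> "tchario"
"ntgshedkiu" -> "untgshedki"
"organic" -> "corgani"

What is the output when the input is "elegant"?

telegan

The pattern: move the last character to the front.
"elegant" → "telegan".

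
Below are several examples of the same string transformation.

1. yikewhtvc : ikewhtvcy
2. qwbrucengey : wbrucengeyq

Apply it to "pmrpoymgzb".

mrpoymgzbp

Each output is the input with this applied: move the first character to the end.
Doing the same to "pmrpoymgzb": "mrpoymgzbp".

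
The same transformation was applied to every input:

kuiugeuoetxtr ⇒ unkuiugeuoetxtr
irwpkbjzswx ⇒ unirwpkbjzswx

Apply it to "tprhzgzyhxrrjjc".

untprhzgzyhxrrjjc

Each output is the input with this applied: prepend "un".
On "tprhzgzyhxrrjjc" that produces "untprhzgzyhxrrjjc".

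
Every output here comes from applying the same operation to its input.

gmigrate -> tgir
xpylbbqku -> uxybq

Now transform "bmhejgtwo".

obhjt

The rule is to keep every other character starting from the first (positions 1st, 3rd, 5th, ...), then move the last character to the front.
For "bmhejgtwo", step one produces "bhjto"; step two turns that into "obhjt".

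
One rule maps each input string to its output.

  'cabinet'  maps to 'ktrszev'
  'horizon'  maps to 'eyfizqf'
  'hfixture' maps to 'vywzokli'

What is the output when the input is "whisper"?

In each case the input is transformed by: shift every letter 9 places backward in the alphabet (wrapping around), then move the last character to the front.
On "whisper": the first step gives "nyzjgvi", and the second then gives "inyzjgv".
(Check on "horizon": → "yfizqfe" → "eyfizqf" ✓)

inyzjgv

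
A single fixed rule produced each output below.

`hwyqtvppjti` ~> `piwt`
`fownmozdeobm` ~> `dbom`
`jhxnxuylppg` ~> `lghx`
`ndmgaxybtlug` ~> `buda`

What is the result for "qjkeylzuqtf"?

Rule — keep one character in every 3, starting at position 2 (positions 2nd, 5th, 8th, ...), then move the last 2 characters to the front (rotate right by 2).
"qjkeylzuqtf" → "jyuf" → "ufjy".

ufjy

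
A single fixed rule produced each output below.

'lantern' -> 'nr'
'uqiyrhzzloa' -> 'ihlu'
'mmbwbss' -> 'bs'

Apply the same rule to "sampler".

The transformation: move the first character to the end, then keep one character in every 3, starting at position 2 (positions 2nd, 5th, 8th, ...).
So "sampler" becomes "me".

me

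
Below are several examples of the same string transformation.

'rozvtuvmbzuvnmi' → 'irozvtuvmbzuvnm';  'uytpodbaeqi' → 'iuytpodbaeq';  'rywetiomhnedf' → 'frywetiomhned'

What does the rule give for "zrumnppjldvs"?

szrumnppjldv

The transformation: move the last character to the front.
For "zrumnppjldvs" the result is "szrumnppjldv".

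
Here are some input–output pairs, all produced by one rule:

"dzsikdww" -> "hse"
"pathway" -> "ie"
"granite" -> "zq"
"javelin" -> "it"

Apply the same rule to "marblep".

The transformation: keep one character in every 3, starting at position 2 (positions 2nd, 5th, 8th, ...), then shift every letter 8 places forward in the alphabet (wrapping around).
Working it through for "marblep": intermediate "al", final "it".

it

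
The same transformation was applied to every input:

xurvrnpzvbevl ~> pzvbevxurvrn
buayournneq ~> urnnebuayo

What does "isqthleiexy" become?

leiexisqth

In each case the input is transformed by: delete the last character, then swap the front and back halves of the string.
Applying that to "isqthleiexy" gives "leiexisqth".
(Check on "buayournneq": → "buayournne" → "urnnebuayo" ✓)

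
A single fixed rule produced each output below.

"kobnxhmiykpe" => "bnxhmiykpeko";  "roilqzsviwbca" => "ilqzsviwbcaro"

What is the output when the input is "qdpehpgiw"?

Each output is the input with this applied: move the first 2 characters to the end (rotate left by 2).
For "qdpehpgiw" the result is "pehpgiwqd".

pehpgiwqd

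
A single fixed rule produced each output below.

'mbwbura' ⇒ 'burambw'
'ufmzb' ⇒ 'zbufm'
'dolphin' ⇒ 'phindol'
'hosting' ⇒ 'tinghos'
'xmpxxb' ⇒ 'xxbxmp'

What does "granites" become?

Rule — move the first 3 characters to the end (rotate left by 3).
"granites" → "nitesgra".

nitesgra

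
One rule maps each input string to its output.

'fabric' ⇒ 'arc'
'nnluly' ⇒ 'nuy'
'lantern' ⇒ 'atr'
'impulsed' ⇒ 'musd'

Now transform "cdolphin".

Rule — keep every other character starting from the second (positions 2nd, 4th, 6th, ...).
"cdolphin" → "dlhn".

dlhn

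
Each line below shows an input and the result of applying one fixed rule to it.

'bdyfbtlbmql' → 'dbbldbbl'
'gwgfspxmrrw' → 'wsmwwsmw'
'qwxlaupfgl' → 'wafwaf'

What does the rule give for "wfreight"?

The transformation: keep one character in every 3, starting at position 2 (positions 2nd, 5th, 8th, ...), then write the whole string twice.
On "wfreight": the first step gives "fit", and the second then gives "fitfit".

fitfit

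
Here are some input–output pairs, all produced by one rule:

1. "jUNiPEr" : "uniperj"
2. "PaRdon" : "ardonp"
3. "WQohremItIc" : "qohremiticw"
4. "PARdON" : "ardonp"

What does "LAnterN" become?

Each output is the input with this applied: move the first character to the end, then convert every letter to lowercase.
On "LAnterN" that produces "anternl".

anternl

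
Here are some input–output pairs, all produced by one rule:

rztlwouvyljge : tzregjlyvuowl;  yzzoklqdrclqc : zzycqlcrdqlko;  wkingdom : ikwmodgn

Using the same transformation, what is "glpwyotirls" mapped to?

plgslritoyw

The rule is to reverse the string, then move the last 3 characters to the front (rotate right by 3).
For "glpwyotirls", step one produces "slritoywplg"; step two turns that into "plgslritoyw".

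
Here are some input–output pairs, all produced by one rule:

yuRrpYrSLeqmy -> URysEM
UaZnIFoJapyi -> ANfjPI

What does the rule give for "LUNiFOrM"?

In each case the input is transformed by: keep every other character starting from the second (positions 2nd, 4th, 6th, ...), then flip the case of every letter.
Applying both steps to "LUNiFOrM": "UiOM", then "uIom".

uIom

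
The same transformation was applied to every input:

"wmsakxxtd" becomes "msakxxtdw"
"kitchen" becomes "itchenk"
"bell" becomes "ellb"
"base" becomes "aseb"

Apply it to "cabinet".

abinetc

Looking at the pairs, the operation is to move the first character to the end.
Applying that to "cabinet" gives "abinetc".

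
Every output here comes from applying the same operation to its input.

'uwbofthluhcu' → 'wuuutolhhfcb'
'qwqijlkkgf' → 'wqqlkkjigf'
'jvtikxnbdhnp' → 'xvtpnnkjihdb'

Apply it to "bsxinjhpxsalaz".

In each case the input is transformed by: sort the characters into reverse alphabetical order.
Applying that to "bsxinjhpxsalaz" gives "zxxsspnljihbaa".

zxxsspnljihbaa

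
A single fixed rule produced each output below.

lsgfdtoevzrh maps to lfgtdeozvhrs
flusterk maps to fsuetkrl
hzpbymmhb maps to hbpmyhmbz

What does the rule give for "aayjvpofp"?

The transformation: swap each adjacent pair of characters (1↔2, 3↔4, ...), then move the first character to the end.
Working it through for "aayjvpofp": intermediate "aajypvfop", final "ajypvfopa".

ajypvfopa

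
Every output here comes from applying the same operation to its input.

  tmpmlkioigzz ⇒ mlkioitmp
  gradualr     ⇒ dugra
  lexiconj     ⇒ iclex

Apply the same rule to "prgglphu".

Rule — delete the last 3 characters, then move the first 3 characters to the end (rotate left by 3).
Starting from "prgglphu": after the first operation, "prggl"; after the second, "glprg".

glprg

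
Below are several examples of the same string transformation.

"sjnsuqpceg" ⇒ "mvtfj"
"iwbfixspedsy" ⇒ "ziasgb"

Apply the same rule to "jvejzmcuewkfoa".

The rule is to shift every letter 3 places forward in the alphabet (wrapping around), then keep every other character starting from the second (positions 2nd, 4th, 6th, ...).
Applying that to "jvejzmcuewkfoa" gives "ympxzid".

ympxzid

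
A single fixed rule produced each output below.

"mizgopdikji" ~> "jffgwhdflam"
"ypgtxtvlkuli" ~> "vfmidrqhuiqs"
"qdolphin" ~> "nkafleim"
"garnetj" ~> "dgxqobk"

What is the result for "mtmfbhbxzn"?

jkqwjucyye

Rule — shift every letter 3 places backward in the alphabet (wrapping around), then take characters alternately from the front and the back (1st, last, 2nd, 2nd-last, ...).
"mtmfbhbxzn" → "jqjcyeyuwk" → "jkqwjucyye".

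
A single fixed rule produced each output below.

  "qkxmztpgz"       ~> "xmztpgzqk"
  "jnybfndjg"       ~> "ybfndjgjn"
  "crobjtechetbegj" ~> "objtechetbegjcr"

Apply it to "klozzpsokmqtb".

ozzpsokmqtbkl

The rule is to move the first 2 characters to the end (rotate left by 2).
For "klozzpsokmqtb" the result is "ozzpsokmqtbkl".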